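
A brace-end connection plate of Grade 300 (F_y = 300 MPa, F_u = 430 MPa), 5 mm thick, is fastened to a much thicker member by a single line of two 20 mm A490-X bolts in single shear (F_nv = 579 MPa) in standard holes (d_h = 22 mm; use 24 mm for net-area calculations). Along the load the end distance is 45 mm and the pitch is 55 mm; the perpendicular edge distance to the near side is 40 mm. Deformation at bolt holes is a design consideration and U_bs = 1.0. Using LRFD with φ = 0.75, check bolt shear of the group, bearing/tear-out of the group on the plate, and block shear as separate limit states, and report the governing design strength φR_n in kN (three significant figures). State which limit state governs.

107 kN (block shear governs)

Bolt shear: A_b = π·20²/4 = 314.2 mm²; R_n = 579 × 314.2 × 2 × 1 / 1000 = 363.8 kN → 0.75 × 363.8 = 273 kN.
Bearing: edge l_c = 34, r_n = 87.72 kN; interior l_c = 33, r_n = 85.14 kN; R_n = 87.72 + 1·85.14 = 172.9 kN → 130 kN.
Block shear: A_gv = 500, A_nv = 320, A_nt = 140 mm²; R_n = min(0.6F_uA_nv, 0.6F_yA_gv) + U_bs·F_u·A_nt = 142.8 kN → 107 kN.
Block shear governs: 107 kN.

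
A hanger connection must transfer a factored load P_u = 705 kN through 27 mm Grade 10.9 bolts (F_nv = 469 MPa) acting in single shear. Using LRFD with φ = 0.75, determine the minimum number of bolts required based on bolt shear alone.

4 bolts

A_b = π·27²/4 = 572.6 mm².
Per-bolt design strength φR_n = 0.75 × 469 × 572.6 × 1 / 1000 = 201.4 kN.
n ≥ 705 / 201.4 = 3.501 → use 4 bolts.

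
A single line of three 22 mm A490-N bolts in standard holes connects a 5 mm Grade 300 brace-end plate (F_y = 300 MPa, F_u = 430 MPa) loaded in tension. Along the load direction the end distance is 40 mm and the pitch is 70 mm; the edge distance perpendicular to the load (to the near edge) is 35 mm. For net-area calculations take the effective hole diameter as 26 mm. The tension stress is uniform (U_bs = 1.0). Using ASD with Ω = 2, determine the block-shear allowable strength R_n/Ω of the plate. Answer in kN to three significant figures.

Shear plane L_v = 40 + 2·70 = 180 mm; A_gv = 180 × 5 = 900 mm².
A_nv = (180 − 2.5·26) × 5 = 575 mm².
A_nt = (35 − 0.5·26) × 5 = 110 mm².
0.6 F_u A_nv = 148.3 kN; 0.6 F_y A_gv = 162 kN → shear rupture governs the shear term.
R_n = 148.3 + 1.0 × 430 × 110 / 1000 = 195.7 kN.
Allowable strength R_n/Ω = 195.7 / 2 = 97.8 kN.

97.8 kN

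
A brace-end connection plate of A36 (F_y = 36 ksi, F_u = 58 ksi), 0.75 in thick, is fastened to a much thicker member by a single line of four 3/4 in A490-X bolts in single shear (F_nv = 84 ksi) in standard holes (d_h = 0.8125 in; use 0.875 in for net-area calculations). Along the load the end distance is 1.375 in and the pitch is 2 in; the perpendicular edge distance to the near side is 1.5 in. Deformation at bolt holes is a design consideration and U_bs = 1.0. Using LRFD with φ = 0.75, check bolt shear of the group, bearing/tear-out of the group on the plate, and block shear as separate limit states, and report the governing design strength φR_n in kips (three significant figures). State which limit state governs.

Bolt shear: A_b = π·0.75²/4 = 0.4418 in²; R_n = 84 × 0.4418 × 4 × 1 = 148.4 kips → 0.75 × 148.4 = 111 kips.
Bearing: edge l_c = 0.9688, r_n = 50.57 kips; interior l_c = 1.188, r_n = 61.99 kips; R_n = 50.57 + 3·61.99 = 236.5 kips → 177 kips.
Block shear: A_gv = 5.531, A_nv = 3.234, A_nt = 0.7969 in²; R_n = min(0.6F_uA_nv, 0.6F_yA_gv) + U_bs·F_u·A_nt = 158.8 kips → 119 kips.
Bolt shear governs: 111 kips.

111 kips (bolt shear governs)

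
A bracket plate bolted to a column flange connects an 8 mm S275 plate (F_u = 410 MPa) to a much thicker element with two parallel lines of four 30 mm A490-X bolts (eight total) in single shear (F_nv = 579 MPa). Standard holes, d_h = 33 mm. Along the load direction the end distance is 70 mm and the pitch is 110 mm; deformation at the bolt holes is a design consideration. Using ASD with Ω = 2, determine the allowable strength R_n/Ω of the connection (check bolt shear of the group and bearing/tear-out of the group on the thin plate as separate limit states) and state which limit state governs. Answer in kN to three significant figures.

919 kN (bearing governs)

Bolt shear: A_b = π·30²/4 = 706.9 mm²; R_n = 579 × 706.9 × 8 × 1 / 1000 = 3274 kN → 3274 / 2 = 1640 kN.
Bearing (1.2 l_c t F_u ≤ 2.4 d t F_u): upper limit = 2.4·30·8·410 / 1000 = 236.2 kN.
  Edge l_c = 70 − 33/2 = 53.5 → r_n = 210.6 kN; interior l_c = 110 − 33 = 77 → r_n = 236.2 kN.
  R_n,bearing = 2·210.6 + 6·236.2 = 1838 kN → 1838 / 2 = 919 kN.
Bearing governs: 919 kN.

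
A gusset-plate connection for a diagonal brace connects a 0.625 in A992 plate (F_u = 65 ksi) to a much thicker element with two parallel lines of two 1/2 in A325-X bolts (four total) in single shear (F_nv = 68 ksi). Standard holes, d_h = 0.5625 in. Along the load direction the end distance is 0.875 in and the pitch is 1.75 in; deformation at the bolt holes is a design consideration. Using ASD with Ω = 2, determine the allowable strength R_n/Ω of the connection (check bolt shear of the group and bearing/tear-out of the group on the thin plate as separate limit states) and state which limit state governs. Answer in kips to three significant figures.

Bolt shear: A_b = π·0.5²/4 = 0.1963 in²; R_n = 68 × 0.1963 × 4 × 1 = 53.41 kips → 53.41 / 2 = 26.7 kips.
Bearing (1.2 l_c t F_u ≤ 2.4 d t F_u): upper limit = 2.4·0.5·0.625·65 = 48.75 kips.
  Edge l_c = 0.875 − 0.5625/2 = 0.5938 → r_n = 28.95 kips; interior l_c = 1.75 − 0.5625 = 1.188 → r_n = 48.75 kips.
  R_n,bearing = 2·28.95 + 2·48.75 = 155.4 kips → 155.4 / 2 = 77.7 kips.
Bolt shear governs: 26.7 kips.

26.7 kips (bolt shear governs)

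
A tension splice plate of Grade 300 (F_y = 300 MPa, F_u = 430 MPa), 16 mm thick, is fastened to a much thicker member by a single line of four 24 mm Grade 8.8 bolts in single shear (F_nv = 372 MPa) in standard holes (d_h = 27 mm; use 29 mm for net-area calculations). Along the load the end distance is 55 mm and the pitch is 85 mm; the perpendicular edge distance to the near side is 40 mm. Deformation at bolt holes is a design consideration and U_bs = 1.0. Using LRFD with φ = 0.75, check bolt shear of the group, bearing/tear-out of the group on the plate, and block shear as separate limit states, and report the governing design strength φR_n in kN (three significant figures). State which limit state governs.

Bolt shear: A_b = π·24²/4 = 452.4 mm²; R_n = 372 × 452.4 × 4 × 1 / 1000 = 673.2 kN → 0.75 × 673.2 = 505 kN.
Bearing: edge l_c = 41.5, r_n = 342.6 kN; interior l_c = 58, r_n = 396.3 kN; R_n = 342.6 + 3·396.3 = 1531 kN → 1150 kN.
Block shear: A_gv = 4960, A_nv = 3336, A_nt = 408 mm²; R_n = min(0.6F_uA_nv, 0.6F_yA_gv) + U_bs·F_u·A_nt = 1036 kN → 777 kN.
Bolt shear governs: 505 kN.

505 kN (bolt shear governs)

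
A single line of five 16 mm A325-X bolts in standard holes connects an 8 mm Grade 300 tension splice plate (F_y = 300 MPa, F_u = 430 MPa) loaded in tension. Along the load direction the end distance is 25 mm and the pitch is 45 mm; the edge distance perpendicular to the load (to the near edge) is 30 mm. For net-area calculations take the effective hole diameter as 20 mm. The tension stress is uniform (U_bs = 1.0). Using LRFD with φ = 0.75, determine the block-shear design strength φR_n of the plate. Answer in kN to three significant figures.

230 kN

Shear plane L_v = 25 + 4·45 = 205 mm; A_gv = 205 × 8 = 1640 mm².
A_nv = (205 − 4.5·20) × 8 = 920 mm².
A_nt = (30 − 0.5·20) × 8 = 160 mm².
0.6 F_u A_nv = 237.4 kN; 0.6 F_y A_gv = 295.2 kN → shear rupture governs the shear term.
R_n = 237.4 + 1.0 × 430 × 160 / 1000 = 306.2 kN.
Design strength φR_n = 0.75 × 306.2 = 230 kN.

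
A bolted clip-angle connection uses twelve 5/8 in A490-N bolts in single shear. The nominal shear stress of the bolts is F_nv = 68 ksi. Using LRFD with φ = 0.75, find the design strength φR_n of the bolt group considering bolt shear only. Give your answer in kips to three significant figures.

188 kips

A_b = π × 0.625² / 4 = 0.3068 in².
R_n = F_nv · A_b · n · n_s = 68 × 0.3068 × 12 × 1 = 250.3 kips.
Design strength φR_n = 0.75 × 250.3 = 188 kips.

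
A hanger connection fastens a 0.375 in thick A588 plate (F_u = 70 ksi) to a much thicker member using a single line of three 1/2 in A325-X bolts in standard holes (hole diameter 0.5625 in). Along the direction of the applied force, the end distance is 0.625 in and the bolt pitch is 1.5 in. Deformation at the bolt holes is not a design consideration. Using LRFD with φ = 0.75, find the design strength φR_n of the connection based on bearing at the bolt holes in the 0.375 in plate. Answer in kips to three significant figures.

65.5 kips

Per bolt r_n = 1.5 l_c t F_u ≤ 3.0 d t F_u; upper limit = 3.0 × 0.5 × 0.375 × 70 = 39.38 kips.
Edge bolt: l_c = 0.625 − 0.5625/2 = 0.3438 in → 1.5 × 0.3438 × 0.375 × 70 = 13.54 → r_n = 13.54 kips.
Interior bolts: l_c = 1.5 − 0.5625 = 0.9375 in → 1.5 × 0.9375 × 0.375 × 70 = 36.91 → r_n = 36.91 kips.
R_n = 1 × 13.54 + 2 × 36.91 = 87.36 kips.
Design strength φR_n = 0.75 × 87.36 = 65.5 kips.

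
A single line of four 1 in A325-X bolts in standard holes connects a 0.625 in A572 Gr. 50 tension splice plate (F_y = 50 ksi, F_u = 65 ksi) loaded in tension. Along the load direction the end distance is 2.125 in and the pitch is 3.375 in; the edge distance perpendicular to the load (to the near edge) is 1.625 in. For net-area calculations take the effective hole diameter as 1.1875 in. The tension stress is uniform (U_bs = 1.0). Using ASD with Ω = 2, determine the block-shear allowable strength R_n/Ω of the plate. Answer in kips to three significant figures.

120 kips

Shear plane L_v = 2.125 + 3·3.375 = 12.25 in; A_gv = 12.25 × 0.625 = 7.656 in².
A_nv = (12.25 − 3.5·1.1875) × 0.625 = 5.059 in².
A_nt = (1.625 − 0.5·1.1875) × 0.625 = 0.6445 in².
0.6 F_u A_nv = 197.3 kips; 0.6 F_y A_gv = 229.7 kips → shear rupture governs the shear term.
R_n = 197.3 + 1.0 × 65 × 0.6445 = 239.2 kips.
Allowable strength R_n/Ω = 239.2 / 2 = 120 kips.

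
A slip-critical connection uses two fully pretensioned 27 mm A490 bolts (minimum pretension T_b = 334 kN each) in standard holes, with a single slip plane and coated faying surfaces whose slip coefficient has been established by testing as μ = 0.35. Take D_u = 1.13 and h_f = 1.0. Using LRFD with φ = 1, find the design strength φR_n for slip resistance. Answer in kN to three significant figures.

264 kN

R_n = μ · D_u · h_f · T_b · n_s · n_b = 0.35 × 1.13 × 1.0 × 334 × 1 × 2 = 264.2 kN.
Design strength φR_n = 1 × 264.2 = 264 kN.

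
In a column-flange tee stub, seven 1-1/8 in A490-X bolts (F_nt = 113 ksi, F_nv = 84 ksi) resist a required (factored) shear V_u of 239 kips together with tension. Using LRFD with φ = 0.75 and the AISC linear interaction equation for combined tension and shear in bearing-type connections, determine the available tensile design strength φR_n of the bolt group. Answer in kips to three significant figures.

A_b = π·1.125²/4 = 0.994 in²; f_rv = 239 / (7 × 0.994) = 34.35 ksi.
F'_nt = 1.3 F_nt − (F_nt / φF_nv) f_rv = 1.3·113 − (113/(0.75·84))·34.35 = 85.29 ksi, capped at F_nt → F'_nt = 85.29 ksi.
R_n = F'_nt · A_b · n = 85.29 × 0.994 × 7 = 593.5 kips.
Design strength φR_n = 0.75 × 593.5 = 445 kips.

445 kips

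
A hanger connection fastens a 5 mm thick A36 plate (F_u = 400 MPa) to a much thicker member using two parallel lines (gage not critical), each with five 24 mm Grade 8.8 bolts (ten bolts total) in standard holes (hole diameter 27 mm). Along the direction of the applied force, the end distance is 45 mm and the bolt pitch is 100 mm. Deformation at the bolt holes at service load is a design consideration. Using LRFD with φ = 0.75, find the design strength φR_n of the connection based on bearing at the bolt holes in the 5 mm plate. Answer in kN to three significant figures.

805 kN

Per bolt r_n = 1.2 l_c t F_u ≤ 2.4 d t F_u; upper limit = 2.4 × 24 × 5 × 400 / 1000 = 115.2 kN.
Edge bolt: l_c = 45 − 27/2 = 31.5 mm → 1.2 × 31.5 × 5 × 400 / 1000 = 75.6 → r_n = 75.6 kN.
Interior bolts: l_c = 100 − 27 = 73 mm → 1.2 × 73 × 5 × 400 / 1000 = 175.2 → r_n = 115.2 kN.
R_n = 2 × 75.6 + 8 × 115.2 = 1073 kN.
Design strength φR_n = 0.75 × 1073 = 805 kN.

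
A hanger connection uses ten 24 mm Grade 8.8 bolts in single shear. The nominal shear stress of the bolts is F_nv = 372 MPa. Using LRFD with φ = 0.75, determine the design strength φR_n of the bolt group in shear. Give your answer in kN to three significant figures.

1260 kN

A_b = π × 24² / 4 = 452.4 mm².
R_n = F_nv · A_b · n · n_s = 372 × 452.4 × 10 × 1 / 1000 = 1683 kN.
Design strength φR_n = 0.75 × 1683 = 1260 kN.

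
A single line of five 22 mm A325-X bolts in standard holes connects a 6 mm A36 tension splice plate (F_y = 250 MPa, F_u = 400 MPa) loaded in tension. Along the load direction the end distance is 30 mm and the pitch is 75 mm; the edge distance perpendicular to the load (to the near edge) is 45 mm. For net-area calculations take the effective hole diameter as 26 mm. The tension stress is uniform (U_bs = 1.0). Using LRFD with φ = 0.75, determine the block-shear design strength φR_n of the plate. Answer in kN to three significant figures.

Shear plane L_v = 30 + 4·75 = 330 mm; A_gv = 330 × 6 = 1980 mm².
A_nv = (330 − 4.5·26) × 6 = 1278 mm².
A_nt = (45 − 0.5·26) × 6 = 192 mm².
0.6 F_u A_nv = 306.7 kN; 0.6 F_y A_gv = 297 kN → shear yielding governs the shear term.
R_n = 297 + 1.0 × 400 × 192 / 1000 = 373.8 kN.
Design strength φR_n = 0.75 × 373.8 = 280 kN.

280 kN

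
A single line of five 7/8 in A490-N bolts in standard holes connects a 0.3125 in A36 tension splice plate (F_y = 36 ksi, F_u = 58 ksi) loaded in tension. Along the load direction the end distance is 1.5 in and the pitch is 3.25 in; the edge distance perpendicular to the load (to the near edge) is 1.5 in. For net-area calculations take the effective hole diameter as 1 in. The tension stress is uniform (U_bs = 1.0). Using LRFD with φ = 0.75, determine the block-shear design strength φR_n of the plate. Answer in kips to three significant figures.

87 kips

Shear plane L_v = 1.5 + 4·3.25 = 14.5 in; A_gv = 14.5 × 0.3125 = 4.531 in².
A_nv = (14.5 − 4.5·1) × 0.3125 = 3.125 in².
A_nt = (1.5 − 0.5·1) × 0.3125 = 0.3125 in².
0.6 F_u A_nv = 108.7 kips; 0.6 F_y A_gv = 97.87 kips → shear yielding governs the shear term.
R_n = 97.87 + 1.0 × 58 × 0.3125 = 116 kips.
Design strength φR_n = 0.75 × 116 = 87 kips.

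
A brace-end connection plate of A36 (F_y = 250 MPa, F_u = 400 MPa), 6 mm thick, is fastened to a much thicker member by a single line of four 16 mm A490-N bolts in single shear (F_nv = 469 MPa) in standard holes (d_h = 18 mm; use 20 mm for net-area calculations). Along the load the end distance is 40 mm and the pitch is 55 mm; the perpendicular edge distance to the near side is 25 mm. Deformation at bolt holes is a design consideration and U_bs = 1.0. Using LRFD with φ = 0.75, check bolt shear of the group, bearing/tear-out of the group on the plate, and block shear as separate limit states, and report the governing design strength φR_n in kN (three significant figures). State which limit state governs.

165 kN (block shear governs)

Bolt shear: A_b = π·16²/4 = 201.1 mm²; R_n = 469 × 201.1 × 4 × 1 / 1000 = 377.2 kN → 0.75 × 377.2 = 283 kN.
Bearing: edge l_c = 31, r_n = 89.28 kN; interior l_c = 37, r_n = 92.16 kN; R_n = 89.28 + 3·92.16 = 365.8 kN → 274 kN.
Block shear: A_gv = 1230, A_nv = 810, A_nt = 90 mm²; R_n = min(0.6F_uA_nv, 0.6F_yA_gv) + U_bs·F_u·A_nt = 220.5 kN → 165 kN.
Block shear governs: 165 kN.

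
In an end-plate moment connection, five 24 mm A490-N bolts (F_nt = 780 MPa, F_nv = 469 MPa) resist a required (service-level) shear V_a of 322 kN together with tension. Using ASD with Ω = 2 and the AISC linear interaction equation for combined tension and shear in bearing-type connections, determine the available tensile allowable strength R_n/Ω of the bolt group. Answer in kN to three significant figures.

A_b = π·24²/4 = 452.4 mm²; f_rv = 322 × 1000 / (5 × 452.4) = 142.4 MPa.
F'_nt = 1.3 F_nt − (Ω F_nt / F_nv) f_rv = 1.3·780 − (2·780/469)·142.4 = 540.5 MPa, capped at F_nt → F'_nt = 540.5 MPa.
R_n = F'_nt · A_b · n = 540.5 × 452.4 × 5 / 1000 = 1223 kN.
Allowable strength R_n/Ω = 1223 / 2 = 611 kN.

611 kN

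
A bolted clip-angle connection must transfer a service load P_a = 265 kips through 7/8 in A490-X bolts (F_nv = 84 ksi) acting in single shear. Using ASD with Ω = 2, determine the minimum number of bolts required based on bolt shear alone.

A_b = π·0.875²/4 = 0.6013 in².
Per-bolt allowable strength R_n/Ω = 84 × 0.6013 × 1 / 2 = 25.26 kips.
n ≥ 265 / 25.26 = 10.49 → use 11 bolts.

11 bolts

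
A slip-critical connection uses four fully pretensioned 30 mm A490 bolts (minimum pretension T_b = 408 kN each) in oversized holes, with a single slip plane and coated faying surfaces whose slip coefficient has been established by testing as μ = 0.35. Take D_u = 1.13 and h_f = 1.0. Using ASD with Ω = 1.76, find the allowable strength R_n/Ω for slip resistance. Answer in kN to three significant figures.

R_n = μ · D_u · h_f · T_b · n_s · n_b = 0.35 × 1.13 × 1.0 × 408 × 1 × 4 = 645.5 kN.
Allowable strength R_n/Ω = 645.5 / 1.76 = 367 kN.

367 kN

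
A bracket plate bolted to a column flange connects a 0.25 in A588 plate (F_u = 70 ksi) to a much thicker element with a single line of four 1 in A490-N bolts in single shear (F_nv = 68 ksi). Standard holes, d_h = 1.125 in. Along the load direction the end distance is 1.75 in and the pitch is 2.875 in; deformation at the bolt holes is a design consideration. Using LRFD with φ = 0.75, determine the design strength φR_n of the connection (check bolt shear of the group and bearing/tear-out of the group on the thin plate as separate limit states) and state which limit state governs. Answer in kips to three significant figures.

Bolt shear: A_b = π·1²/4 = 0.7854 in²; R_n = 68 × 0.7854 × 4 × 1 = 213.6 kips → 0.75 × 213.6 = 160 kips.
Bearing (1.2 l_c t F_u ≤ 2.4 d t F_u): upper limit = 2.4·1·0.25·70 = 42 kips.
  Edge l_c = 1.75 − 1.125/2 = 1.188 → r_n = 24.94 kips; interior l_c = 2.875 − 1.125 = 1.75 → r_n = 36.75 kips.
  R_n,bearing = 1·24.94 + 3·36.75 = 135.2 kips → 0.75 × 135.2 = 101 kips.
Bearing governs: 101 kips.

101 kips (bearing governs)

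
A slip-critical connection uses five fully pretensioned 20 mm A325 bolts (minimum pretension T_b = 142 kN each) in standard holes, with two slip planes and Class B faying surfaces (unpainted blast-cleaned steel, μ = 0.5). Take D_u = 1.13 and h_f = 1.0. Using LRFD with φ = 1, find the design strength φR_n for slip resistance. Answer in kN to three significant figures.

R_n = μ · D_u · h_f · T_b · n_s · n_b = 0.5 × 1.13 × 1.0 × 142 × 2 × 5 = 802.3 kN.
Design strength φR_n = 1 × 802.3 = 802 kN.

802 kN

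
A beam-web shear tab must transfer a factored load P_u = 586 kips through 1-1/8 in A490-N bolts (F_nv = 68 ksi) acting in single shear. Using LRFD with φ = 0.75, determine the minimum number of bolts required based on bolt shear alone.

12 bolts

A_b = π·1.125²/4 = 0.994 in².
Per-bolt design strength φR_n = 0.75 × 68 × 0.994 × 1 = 50.69 kips.
n ≥ 586 / 50.69 = 11.56 → use 12 bolts.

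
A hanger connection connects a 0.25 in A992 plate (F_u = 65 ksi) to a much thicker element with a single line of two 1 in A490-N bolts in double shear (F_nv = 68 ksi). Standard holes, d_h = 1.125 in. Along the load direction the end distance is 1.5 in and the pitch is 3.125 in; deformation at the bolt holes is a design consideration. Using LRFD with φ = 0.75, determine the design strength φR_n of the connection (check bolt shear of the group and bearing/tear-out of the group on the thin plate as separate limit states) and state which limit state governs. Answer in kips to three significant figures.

Bolt shear: A_b = π·1²/4 = 0.7854 in²; R_n = 68 × 0.7854 × 2 × 2 = 213.6 kips → 0.75 × 213.6 = 160 kips.
Bearing (1.2 l_c t F_u ≤ 2.4 d t F_u): upper limit = 2.4·1·0.25·65 = 39 kips.
  Edge l_c = 1.5 − 1.125/2 = 0.9375 → r_n = 18.28 kips; interior l_c = 3.125 − 1.125 = 2 → r_n = 39 kips.
  R_n,bearing = 1·18.28 + 1·39 = 57.28 kips → 0.75 × 57.28 = 43 kips.
Bearing governs: 43 kips.

43 kips (bearing governs)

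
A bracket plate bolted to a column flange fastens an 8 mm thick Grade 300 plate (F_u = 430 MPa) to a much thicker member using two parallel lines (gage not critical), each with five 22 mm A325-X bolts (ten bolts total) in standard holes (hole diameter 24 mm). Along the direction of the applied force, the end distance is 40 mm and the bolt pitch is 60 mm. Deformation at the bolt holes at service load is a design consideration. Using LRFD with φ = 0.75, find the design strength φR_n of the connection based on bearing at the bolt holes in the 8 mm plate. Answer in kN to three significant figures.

1070 kN

Per bolt r_n = 1.2 l_c t F_u ≤ 2.4 d t F_u; upper limit = 2.4 × 22 × 8 × 430 / 1000 = 181.6 kN.
Edge bolt: l_c = 40 − 24/2 = 28 mm → 1.2 × 28 × 8 × 430 / 1000 = 115.6 → r_n = 115.6 kN.
Interior bolts: l_c = 60 − 24 = 36 mm → 1.2 × 36 × 8 × 430 / 1000 = 148.6 → r_n = 148.6 kN.
R_n = 2 × 115.6 + 8 × 148.6 = 1420 kN.
Design strength φR_n = 0.75 × 1420 = 1070 kN.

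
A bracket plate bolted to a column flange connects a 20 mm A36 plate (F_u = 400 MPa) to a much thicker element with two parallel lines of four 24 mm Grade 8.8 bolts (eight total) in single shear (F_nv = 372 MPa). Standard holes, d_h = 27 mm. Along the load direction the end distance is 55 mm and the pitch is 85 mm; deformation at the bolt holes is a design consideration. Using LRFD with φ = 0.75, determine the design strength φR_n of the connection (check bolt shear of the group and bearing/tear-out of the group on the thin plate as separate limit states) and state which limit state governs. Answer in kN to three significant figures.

1010 kN (bolt shear governs)

Bolt shear: A_b = π·24²/4 = 452.4 mm²; R_n = 372 × 452.4 × 8 × 1 / 1000 = 1346 kN → 0.75 × 1346 = 1010 kN.
Bearing (1.2 l_c t F_u ≤ 2.4 d t F_u): upper limit = 2.4·24·20·400 / 1000 = 460.8 kN.
  Edge l_c = 55 − 27/2 = 41.5 → r_n = 398.4 kN; interior l_c = 85 − 27 = 58 → r_n = 460.8 kN.
  R_n,bearing = 2·398.4 + 6·460.8 = 3562 kN → 0.75 × 3562 = 2670 kN.
Bolt shear governs: 1010 kN.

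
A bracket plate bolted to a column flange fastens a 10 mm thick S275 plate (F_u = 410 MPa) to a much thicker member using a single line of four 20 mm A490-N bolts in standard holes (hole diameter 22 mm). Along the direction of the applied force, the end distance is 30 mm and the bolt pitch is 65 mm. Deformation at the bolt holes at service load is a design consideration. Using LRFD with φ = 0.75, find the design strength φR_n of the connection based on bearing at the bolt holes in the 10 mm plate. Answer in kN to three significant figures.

Per bolt r_n = 1.2 l_c t F_u ≤ 2.4 d t F_u; upper limit = 2.4 × 20 × 10 × 410 / 1000 = 196.8 kN.
Edge bolt: l_c = 30 − 22/2 = 19 mm → 1.2 × 19 × 10 × 410 / 1000 = 93.48 → r_n = 93.48 kN.
Interior bolts: l_c = 65 − 22 = 43 mm → 1.2 × 43 × 10 × 410 / 1000 = 211.6 → r_n = 196.8 kN.
R_n = 1 × 93.48 + 3 × 196.8 = 683.9 kN.
Design strength φR_n = 0.75 × 683.9 = 513 kN.

513 kN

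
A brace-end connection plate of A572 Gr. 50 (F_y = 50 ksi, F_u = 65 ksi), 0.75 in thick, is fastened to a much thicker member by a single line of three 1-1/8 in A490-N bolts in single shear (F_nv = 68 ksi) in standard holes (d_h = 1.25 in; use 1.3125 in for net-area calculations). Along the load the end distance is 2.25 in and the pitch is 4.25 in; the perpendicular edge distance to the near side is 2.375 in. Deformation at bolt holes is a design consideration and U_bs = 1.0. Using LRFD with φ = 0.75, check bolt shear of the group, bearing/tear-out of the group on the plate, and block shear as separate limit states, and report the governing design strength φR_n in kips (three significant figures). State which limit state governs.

Bolt shear: A_b = π·1.125²/4 = 0.994 in²; R_n = 68 × 0.994 × 3 × 1 = 202.8 kips → 0.75 × 202.8 = 152 kips.
Bearing: edge l_c = 1.625, r_n = 95.06 kips; interior l_c = 3, r_n = 131.6 kips; R_n = 95.06 + 2·131.6 = 358.3 kips → 269 kips.
Block shear: A_gv = 8.062, A_nv = 5.602, A_nt = 1.289 in²; R_n = min(0.6F_uA_nv, 0.6F_yA_gv) + U_bs·F_u·A_nt = 302.2 kips → 227 kips.
Bolt shear governs: 152 kips.

152 kips (bolt shear governs)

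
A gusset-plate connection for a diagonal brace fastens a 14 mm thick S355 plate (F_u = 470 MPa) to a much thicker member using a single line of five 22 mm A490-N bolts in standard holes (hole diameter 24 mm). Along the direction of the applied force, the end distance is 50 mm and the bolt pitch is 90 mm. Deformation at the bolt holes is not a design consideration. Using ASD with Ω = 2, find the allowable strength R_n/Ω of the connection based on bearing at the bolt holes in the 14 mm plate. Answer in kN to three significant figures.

Per bolt r_n = 1.5 l_c t F_u ≤ 3.0 d t F_u; upper limit = 3.0 × 22 × 14 × 470 / 1000 = 434.3 kN.
Edge bolt: l_c = 50 − 24/2 = 38 mm → 1.5 × 38 × 14 × 470 / 1000 = 375.1 → r_n = 375.1 kN.
Interior bolts: l_c = 90 − 24 = 66 mm → 1.5 × 66 × 14 × 470 / 1000 = 651.4 → r_n = 434.3 kN.
R_n = 1 × 375.1 + 4 × 434.3 = 2112 kN.
Allowable strength R_n/Ω = 2112 / 2 = 1060 kN.

1060 kN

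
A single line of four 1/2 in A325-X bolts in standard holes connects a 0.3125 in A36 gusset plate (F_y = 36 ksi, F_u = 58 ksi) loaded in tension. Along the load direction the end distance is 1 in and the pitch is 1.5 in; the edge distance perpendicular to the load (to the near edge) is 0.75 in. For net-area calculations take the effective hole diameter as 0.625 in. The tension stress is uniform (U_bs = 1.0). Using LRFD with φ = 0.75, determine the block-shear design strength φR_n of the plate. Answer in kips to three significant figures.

Shear plane L_v = 1 + 3·1.5 = 5.5 in; A_gv = 5.5 × 0.3125 = 1.719 in².
A_nv = (5.5 − 3.5·0.625) × 0.3125 = 1.035 in².
A_nt = (0.75 − 0.5·0.625) × 0.3125 = 0.1367 in².
0.6 F_u A_nv = 36.02 kips; 0.6 F_y A_gv = 37.12 kips → shear rupture governs the shear term.
R_n = 36.02 + 1.0 × 58 × 0.1367 = 43.95 kips.
Design strength φR_n = 0.75 × 43.95 = 33 kips.

33 kips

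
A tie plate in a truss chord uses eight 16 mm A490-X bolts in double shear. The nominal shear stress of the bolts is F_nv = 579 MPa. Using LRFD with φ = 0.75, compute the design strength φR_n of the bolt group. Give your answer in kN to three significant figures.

A_b = π × 16² / 4 = 201.1 mm².
R_n = F_nv · A_b · n · n_s = 579 × 201.1 × 8 × 2 / 1000 = 1863 kN.
Design strength φR_n = 0.75 × 1863 = 1400 kN.

1400 kN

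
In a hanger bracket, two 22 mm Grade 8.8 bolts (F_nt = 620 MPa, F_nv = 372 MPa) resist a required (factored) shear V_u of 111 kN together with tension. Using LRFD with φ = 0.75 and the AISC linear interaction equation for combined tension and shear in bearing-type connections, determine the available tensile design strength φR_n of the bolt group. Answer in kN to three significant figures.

A_b = π·22²/4 = 380.1 mm²; f_rv = 111 × 1000 / (2 × 380.1) = 146 MPa.
F'_nt = 1.3 F_nt − (F_nt / φF_nv) f_rv = 1.3·620 − (620/(0.75·372))·146 = 481.6 MPa, capped at F_nt → F'_nt = 481.6 MPa.
R_n = F'_nt · A_b · n = 481.6 × 380.1 × 2 / 1000 = 366.1 kN.
Design strength φR_n = 0.75 × 366.1 = 275 kN.

275 kN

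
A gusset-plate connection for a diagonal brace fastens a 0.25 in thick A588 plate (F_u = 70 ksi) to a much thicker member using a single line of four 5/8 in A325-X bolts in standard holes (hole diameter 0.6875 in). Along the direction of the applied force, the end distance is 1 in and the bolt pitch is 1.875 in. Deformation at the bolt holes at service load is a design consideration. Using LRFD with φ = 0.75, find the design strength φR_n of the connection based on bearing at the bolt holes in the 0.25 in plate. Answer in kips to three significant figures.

Per bolt r_n = 1.2 l_c t F_u ≤ 2.4 d t F_u; upper limit = 2.4 × 0.625 × 0.25 × 70 = 26.25 kips.
Edge bolt: l_c = 1 − 0.6875/2 = 0.6562 in → 1.2 × 0.6562 × 0.25 × 70 = 13.78 → r_n = 13.78 kips.
Interior bolts: l_c = 1.875 − 0.6875 = 1.188 in → 1.2 × 1.188 × 0.25 × 70 = 24.94 → r_n = 24.94 kips.
R_n = 1 × 13.78 + 3 × 24.94 = 88.59 kips.
Design strength φR_n = 0.75 × 88.59 = 66.4 kips.

66.4 kips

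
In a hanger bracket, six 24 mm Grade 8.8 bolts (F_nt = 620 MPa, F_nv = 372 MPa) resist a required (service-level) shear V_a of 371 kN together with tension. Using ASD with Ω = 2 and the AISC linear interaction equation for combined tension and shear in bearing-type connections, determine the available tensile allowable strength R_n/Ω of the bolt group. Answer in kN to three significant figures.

A_b = π·24²/4 = 452.4 mm²; f_rv = 371 × 1000 / (6 × 452.4) = 136.7 MPa.
F'_nt = 1.3 F_nt − (Ω F_nt / F_nv) f_rv = 1.3·620 − (2·620/372)·136.7 = 350.4 MPa, capped at F_nt → F'_nt = 350.4 MPa.
R_n = F'_nt · A_b · n = 350.4 × 452.4 × 6 / 1000 = 951.1 kN.
Allowable strength R_n/Ω = 951.1 / 2 = 476 kN.

476 kN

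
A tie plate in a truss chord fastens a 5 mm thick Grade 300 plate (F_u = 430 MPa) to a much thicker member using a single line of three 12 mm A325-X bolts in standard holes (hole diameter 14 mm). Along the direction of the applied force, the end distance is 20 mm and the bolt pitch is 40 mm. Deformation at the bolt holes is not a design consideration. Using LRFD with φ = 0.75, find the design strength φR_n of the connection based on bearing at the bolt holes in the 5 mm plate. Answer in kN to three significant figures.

Per bolt r_n = 1.5 l_c t F_u ≤ 3.0 d t F_u; upper limit = 3.0 × 12 × 5 × 430 / 1000 = 77.4 kN.
Edge bolt: l_c = 20 − 14/2 = 13 mm → 1.5 × 13 × 5 × 430 / 1000 = 41.93 → r_n = 41.93 kN.
Interior bolts: l_c = 40 − 14 = 26 mm → 1.5 × 26 × 5 × 430 / 1000 = 83.85 → r_n = 77.4 kN.
R_n = 1 × 41.93 + 2 × 77.4 = 196.7 kN.
Design strength φR_n = 0.75 × 196.7 = 148 kN.

148 kN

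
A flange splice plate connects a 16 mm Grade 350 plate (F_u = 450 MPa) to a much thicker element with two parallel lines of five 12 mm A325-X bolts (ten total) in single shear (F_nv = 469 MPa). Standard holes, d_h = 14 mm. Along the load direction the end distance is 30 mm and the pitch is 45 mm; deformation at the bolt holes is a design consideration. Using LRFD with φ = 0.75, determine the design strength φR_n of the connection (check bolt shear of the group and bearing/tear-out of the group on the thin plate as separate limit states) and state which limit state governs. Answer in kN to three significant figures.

398 kN (bolt shear governs)

Bolt shear: A_b = π·12²/4 = 113.1 mm²; R_n = 469 × 113.1 × 10 × 1 / 1000 = 530.4 kN → 0.75 × 530.4 = 398 kN.
Bearing (1.2 l_c t F_u ≤ 2.4 d t F_u): upper limit = 2.4·12·16·450 / 1000 = 207.4 kN.
  Edge l_c = 30 − 14/2 = 23 → r_n = 198.7 kN; interior l_c = 45 − 14 = 31 → r_n = 207.4 kN.
  R_n,bearing = 2·198.7 + 8·207.4 = 2056 kN → 0.75 × 2056 = 1540 kN.
Bolt shear governs: 398 kN.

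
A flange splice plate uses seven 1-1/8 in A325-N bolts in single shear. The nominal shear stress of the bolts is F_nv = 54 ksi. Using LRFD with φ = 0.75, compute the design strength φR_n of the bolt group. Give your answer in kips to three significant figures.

282 kips

A_b = π × 1.125² / 4 = 0.994 in².
R_n = F_nv · A_b · n · n_s = 54 × 0.994 × 7 × 1 = 375.7 kips.
Design strength φR_n = 0.75 × 375.7 = 282 kips.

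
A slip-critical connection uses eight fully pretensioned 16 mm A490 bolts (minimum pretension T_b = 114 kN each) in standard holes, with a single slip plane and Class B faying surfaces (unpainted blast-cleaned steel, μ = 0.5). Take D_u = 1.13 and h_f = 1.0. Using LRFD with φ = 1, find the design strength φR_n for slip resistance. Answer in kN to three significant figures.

515 kN

R_n = μ · D_u · h_f · T_b · n_s · n_b = 0.5 × 1.13 × 1.0 × 114 × 1 × 8 = 515.3 kN.
Design strength φR_n = 1 × 515.3 = 515 kN.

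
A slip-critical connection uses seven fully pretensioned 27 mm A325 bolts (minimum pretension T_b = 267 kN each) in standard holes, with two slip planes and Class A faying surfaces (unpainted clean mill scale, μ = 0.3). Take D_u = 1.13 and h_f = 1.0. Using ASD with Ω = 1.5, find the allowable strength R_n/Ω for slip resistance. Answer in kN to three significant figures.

R_n = μ · D_u · h_f · T_b · n_s · n_b = 0.3 × 1.13 × 1.0 × 267 × 2 × 7 = 1267 kN.
Allowable strength R_n/Ω = 1267 / 1.5 = 845 kN.

845 kN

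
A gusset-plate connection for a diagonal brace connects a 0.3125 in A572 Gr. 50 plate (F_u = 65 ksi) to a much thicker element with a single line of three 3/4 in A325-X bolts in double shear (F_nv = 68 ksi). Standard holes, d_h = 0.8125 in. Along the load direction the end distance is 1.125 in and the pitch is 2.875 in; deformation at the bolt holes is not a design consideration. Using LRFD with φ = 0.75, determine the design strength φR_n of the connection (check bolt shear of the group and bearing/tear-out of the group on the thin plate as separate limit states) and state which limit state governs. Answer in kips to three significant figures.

Bolt shear: A_b = π·0.75²/4 = 0.4418 in²; R_n = 68 × 0.4418 × 3 × 2 = 180.2 kips → 0.75 × 180.2 = 135 kips.
Bearing (1.5 l_c t F_u ≤ 3.0 d t F_u): upper limit = 3.0·0.75·0.3125·65 = 45.7 kips.
  Edge l_c = 1.125 − 0.8125/2 = 0.7188 → r_n = 21.9 kips; interior l_c = 2.875 − 0.8125 = 2.062 → r_n = 45.7 kips.
  R_n,bearing = 1·21.9 + 2·45.7 = 113.3 kips → 0.75 × 113.3 = 85 kips.
Bearing governs: 85 kips.

85 kips (bearing governs)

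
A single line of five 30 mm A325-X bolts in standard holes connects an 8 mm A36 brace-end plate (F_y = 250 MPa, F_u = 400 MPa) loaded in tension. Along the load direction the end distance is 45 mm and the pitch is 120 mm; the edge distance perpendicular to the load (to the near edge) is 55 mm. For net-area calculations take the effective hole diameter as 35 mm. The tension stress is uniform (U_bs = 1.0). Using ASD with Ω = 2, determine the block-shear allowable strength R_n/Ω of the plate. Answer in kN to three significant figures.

375 kN

Shear plane L_v = 45 + 4·120 = 525 mm; A_gv = 525 × 8 = 4200 mm².
A_nv = (525 − 4.5·35) × 8 = 2940 mm².
A_nt = (55 − 0.5·35) × 8 = 300 mm².
0.6 F_u A_nv = 705.6 kN; 0.6 F_y A_gv = 630 kN → shear yielding governs the shear term.
R_n = 630 + 1.0 × 400 × 300 / 1000 = 750 kN.
Allowable strength R_n/Ω = 750 / 2 = 375 kN.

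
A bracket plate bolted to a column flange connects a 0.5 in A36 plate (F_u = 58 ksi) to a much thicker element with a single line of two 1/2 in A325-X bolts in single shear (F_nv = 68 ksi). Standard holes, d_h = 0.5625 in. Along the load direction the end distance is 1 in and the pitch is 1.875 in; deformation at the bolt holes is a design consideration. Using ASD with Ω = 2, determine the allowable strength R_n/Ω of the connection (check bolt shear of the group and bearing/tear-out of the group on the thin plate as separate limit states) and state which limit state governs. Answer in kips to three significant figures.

Bolt shear: A_b = π·0.5²/4 = 0.1963 in²; R_n = 68 × 0.1963 × 2 × 1 = 26.7 kips → 26.7 / 2 = 13.4 kips.
Bearing (1.2 l_c t F_u ≤ 2.4 d t F_u): upper limit = 2.4·0.5·0.5·58 = 34.8 kips.
  Edge l_c = 1 − 0.5625/2 = 0.7188 → r_n = 25.01 kips; interior l_c = 1.875 − 0.5625 = 1.312 → r_n = 34.8 kips.
  R_n,bearing = 1·25.01 + 1·34.8 = 59.81 kips → 59.81 / 2 = 29.9 kips.
Bolt shear governs: 13.4 kips.

13.4 kips (bolt shear governs)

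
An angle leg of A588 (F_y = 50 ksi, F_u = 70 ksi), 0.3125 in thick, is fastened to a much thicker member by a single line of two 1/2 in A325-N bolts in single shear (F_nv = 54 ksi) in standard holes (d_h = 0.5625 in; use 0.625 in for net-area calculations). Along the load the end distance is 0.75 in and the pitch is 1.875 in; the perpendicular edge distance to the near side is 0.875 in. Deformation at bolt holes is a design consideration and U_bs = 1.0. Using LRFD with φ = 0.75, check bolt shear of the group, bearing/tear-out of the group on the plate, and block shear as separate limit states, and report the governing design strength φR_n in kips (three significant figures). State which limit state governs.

Bolt shear: A_b = π·0.5²/4 = 0.1963 in²; R_n = 54 × 0.1963 × 2 × 1 = 21.21 kips → 0.75 × 21.21 = 15.9 kips.
Bearing: edge l_c = 0.4688, r_n = 12.3 kips; interior l_c = 1.312, r_n = 26.25 kips; R_n = 12.3 + 1·26.25 = 38.55 kips → 28.9 kips.
Block shear: A_gv = 0.8203, A_nv = 0.5273, A_nt = 0.1758 in²; R_n = min(0.6F_uA_nv, 0.6F_yA_gv) + U_bs·F_u·A_nt = 34.45 kips → 25.8 kips.
Bolt shear governs: 15.9 kips.

15.9 kips (bolt shear governs)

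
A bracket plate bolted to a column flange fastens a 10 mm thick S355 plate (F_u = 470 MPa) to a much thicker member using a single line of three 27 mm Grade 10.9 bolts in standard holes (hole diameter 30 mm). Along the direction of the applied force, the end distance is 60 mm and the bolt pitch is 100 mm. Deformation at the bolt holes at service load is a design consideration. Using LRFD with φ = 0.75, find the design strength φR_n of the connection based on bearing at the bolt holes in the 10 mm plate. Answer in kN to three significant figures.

Per bolt r_n = 1.2 l_c t F_u ≤ 2.4 d t F_u; upper limit = 2.4 × 27 × 10 × 470 / 1000 = 304.6 kN.
Edge bolt: l_c = 60 − 30/2 = 45 mm → 1.2 × 45 × 10 × 470 / 1000 = 253.8 → r_n = 253.8 kN.
Interior bolts: l_c = 100 − 30 = 70 mm → 1.2 × 70 × 10 × 470 / 1000 = 394.8 → r_n = 304.6 kN.
R_n = 1 × 253.8 + 2 × 304.6 = 862.9 kN.
Design strength φR_n = 0.75 × 862.9 = 647 kN.

647 kN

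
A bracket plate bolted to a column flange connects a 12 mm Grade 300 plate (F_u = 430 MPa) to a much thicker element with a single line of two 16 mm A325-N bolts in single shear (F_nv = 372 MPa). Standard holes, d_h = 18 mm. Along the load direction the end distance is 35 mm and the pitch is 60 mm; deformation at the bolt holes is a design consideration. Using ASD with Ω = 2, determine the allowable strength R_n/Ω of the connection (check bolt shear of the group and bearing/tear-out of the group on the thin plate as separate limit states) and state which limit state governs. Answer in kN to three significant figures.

74.8 kN (bolt shear governs)

Bolt shear: A_b = π·16²/4 = 201.1 mm²; R_n = 372 × 201.1 × 2 × 1 / 1000 = 149.6 kN → 149.6 / 2 = 74.8 kN.
Bearing (1.2 l_c t F_u ≤ 2.4 d t F_u): upper limit = 2.4·16·12·430 / 1000 = 198.1 kN.
  Edge l_c = 35 − 18/2 = 26 → r_n = 161 kN; interior l_c = 60 − 18 = 42 → r_n = 198.1 kN.
  R_n,bearing = 1·161 + 1·198.1 = 359.1 kN → 359.1 / 2 = 180 kN.
Bolt shear governs: 74.8 kN.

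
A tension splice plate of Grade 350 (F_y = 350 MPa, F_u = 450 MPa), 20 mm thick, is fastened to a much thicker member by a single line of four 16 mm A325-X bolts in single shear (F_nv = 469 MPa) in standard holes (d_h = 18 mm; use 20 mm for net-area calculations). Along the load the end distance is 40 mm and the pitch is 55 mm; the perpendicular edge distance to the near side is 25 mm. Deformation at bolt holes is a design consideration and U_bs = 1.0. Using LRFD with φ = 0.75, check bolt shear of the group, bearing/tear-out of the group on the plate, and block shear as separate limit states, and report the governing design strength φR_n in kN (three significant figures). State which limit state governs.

Bolt shear: A_b = π·16²/4 = 201.1 mm²; R_n = 469 × 201.1 × 4 × 1 / 1000 = 377.2 kN → 0.75 × 377.2 = 283 kN.
Bearing: edge l_c = 31, r_n = 334.8 kN; interior l_c = 37, r_n = 345.6 kN; R_n = 334.8 + 3·345.6 = 1372 kN → 1030 kN.
Block shear: A_gv = 4100, A_nv = 2700, A_nt = 300 mm²; R_n = min(0.6F_uA_nv, 0.6F_yA_gv) + U_bs·F_u·A_nt = 864 kN → 648 kN.
Bolt shear governs: 283 kN.

283 kN (bolt shear governs)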